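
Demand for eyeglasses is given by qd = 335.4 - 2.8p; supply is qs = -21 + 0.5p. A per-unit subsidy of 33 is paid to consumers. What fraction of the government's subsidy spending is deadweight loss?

Pre-subsidy: 335.4 - 2.8p = -21 + 0.5p gives p* = 108, q* = 33.
With the rebate, buyers effectively pay pb = ps − 33, where ps is the price sellers receive.
Demand in terms of ps becomes qd = 335.4 − 2.8(ps − 33) = 427.8 - 2.8ps. Setting this equal to supply: 427.8 - 2.8ps = -21 + 0.5ps, so ps = 136.
Buyers pay pb = 136 − 33 = 103; q' = -21 + 0.5·136 = 47.
ΔCS = ½(33 + 47)(108 − 103) = 200; ΔPS = ½(33 + 47)(136 − 108) = 1120.
Government spending = 33 × 47 = 1551.
DWL = ½ × 33 × (47 − 33) = 231; fraction = 231 / 1551 = 7/47.

DWL / government spending = 7/47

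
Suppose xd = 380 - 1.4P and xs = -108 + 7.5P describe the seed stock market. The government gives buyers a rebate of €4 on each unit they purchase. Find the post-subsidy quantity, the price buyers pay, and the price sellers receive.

x' = 27408/89; buyers pay 4580/89; sellers receive 4936/89

Pre-subsidy: 380 - 1.4P = -108 + 7.5P gives P* = 4880/89, x* = 26988/89.
With the rebate, buyers effectively pay Pb = Ps − 4, where Ps is the price sellers receive.
Demand in terms of Ps becomes xd = 380 − 1.4(Ps − 4) = 385.6 - 1.4Ps. Setting this equal to supply: 385.6 - 1.4Ps = -108 + 7.5Ps, so Ps = 4936/89.
Buyers pay Pb = 4936/89 − 4 = 4580/89; x' = -108 + 7.5·(4936/89) = 27408/89.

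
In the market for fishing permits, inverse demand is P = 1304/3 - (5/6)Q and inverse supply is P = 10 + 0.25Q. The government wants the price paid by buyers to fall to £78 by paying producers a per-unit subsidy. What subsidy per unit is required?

Required subsidy s = £39 per unit

At a buyer price of 78, quantity demanded is 521.6 − 1.2·78 = 428.
Sellers supply 428 only when they receive Ps = 10 + 0.25·428 = 117.
s = Ps − Pb = 117 − 78 = 39.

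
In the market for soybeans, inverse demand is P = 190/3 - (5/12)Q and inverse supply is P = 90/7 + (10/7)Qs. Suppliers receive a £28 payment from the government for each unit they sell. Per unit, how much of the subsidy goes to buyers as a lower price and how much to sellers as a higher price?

Pre-subsidy: 190/3 - (5/12)Q = 90/7 + (10/7)Q gives Q* = 848/31 and P* = 1610/31.
With the subsidy, sellers receive Ps = Pb + 28 for each unit, where Pb is the price buyers pay.
On the curves, Pb = 190/3 - (5/12)Q and Ps = 90/7 + (10/7)Q; the wedge Ps − Pb = 28 gives 90/7 + (10/7)Q − (190/3 - (5/12)Q) = 28, so Q' = 6592/155.
Then Pb = 190/3 − (5/12)·(6592/155) = 1414/31 and Ps = 90/7 + (10/7)·(6592/155) = 2282/31.
Buyers' price falls by P* − Pb = 1610/31 − 1414/31 = 196/31; sellers' price rises by Ps − P* = 2282/31 − 1610/31 = 672/31.

Buyers gain 196/31 per unit; sellers gain 672/31 per unit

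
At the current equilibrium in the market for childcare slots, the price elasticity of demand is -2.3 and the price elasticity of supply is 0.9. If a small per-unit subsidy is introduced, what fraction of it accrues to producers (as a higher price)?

Producer share = 0.71875

For a small subsidy around the equilibrium, the benefit split depends on the relative slopes, which at a point are proportional to the elasticities.
Buyer share = εs/(εs + |εd|) = 0.9/(0.9 + 2.3) = 0.28125; seller share = |εd|/(εs + |εd|) = 0.71875.
So producers capture 0.71875 of the subsidy.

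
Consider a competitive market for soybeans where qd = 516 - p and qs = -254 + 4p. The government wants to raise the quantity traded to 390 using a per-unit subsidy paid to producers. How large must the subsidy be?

At q = 390, invert demand for the buyer price: pb = (516 − 390)/1 = 126; invert supply for the seller price: ps = (390 − (-254))/4 = 161.
The subsidy must fill the gap: s = ps − pb = 161 − 126 = 35.

Required subsidy s = 35 per unit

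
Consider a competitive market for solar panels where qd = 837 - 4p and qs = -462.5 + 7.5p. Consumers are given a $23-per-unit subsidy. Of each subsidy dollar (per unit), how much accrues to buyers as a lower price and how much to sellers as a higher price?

Pre-subsidy: 837 - 4p = -462.5 + 7.5p gives p* = 113, q* = 385.
With the rebate, buyers effectively pay pb = ps − 23, where ps is the price sellers receive.
Demand in terms of ps becomes qd = 837 − 4(ps − 23) = 929 - 4ps. Setting this equal to supply: 929 - 4ps = -462.5 + 7.5ps, so ps = 121.
Buyers pay pb = 121 − 23 = 98; q' = -462.5 + 7.5·121 = 445.
Buyers' price falls by p* − pb = 113 − 98 = 15; sellers' price rises by ps − p* = 121 − 113 = 8.

Buyers gain $15 per unit; sellers gain $8 per unit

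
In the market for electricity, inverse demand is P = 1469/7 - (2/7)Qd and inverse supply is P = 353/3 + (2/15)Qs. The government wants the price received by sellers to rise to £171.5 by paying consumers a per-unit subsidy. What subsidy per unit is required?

Required subsidy s = £77 per unit

At a seller price of 171.5, quantity supplied is -882.5 + 7.5·171.5 = 403.75.
Buyers absorb 403.75 only when they pay Pb = 1469/7 − (2/7)·403.75 = 94.5.
s = Ps − Pb = 171.5 − 94.5 = 77.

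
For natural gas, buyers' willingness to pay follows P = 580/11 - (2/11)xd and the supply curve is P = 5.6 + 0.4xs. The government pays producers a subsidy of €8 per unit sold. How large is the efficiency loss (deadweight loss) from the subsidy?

Deadweight loss = €55

Pre-subsidy: 580/11 - (2/11)x = 5.6 + 0.4x gives x* = 81 and P* = 38.
With the subsidy, sellers receive Ps = Pb + 8 for each unit, where Pb is the price buyers pay.
On the curves, Pb = 580/11 - (2/11)x and Ps = 5.6 + 0.4x; the wedge Ps − Pb = 8 gives 5.6 + 0.4x − (580/11 - (2/11)x) = 8, so x' = 94.75.
Then Pb = 580/11 − (2/11)·94.75 = 35.5 and Ps = 5.6 + 0.4·94.75 = 43.5.
The subsidy expands output by 94.75 − 81 = 13.75 past the efficient level; on those units the gap between marginal cost and willingness to pay runs from 0 up to 8.
DWL = ½ × 8 × 13.75 = 55.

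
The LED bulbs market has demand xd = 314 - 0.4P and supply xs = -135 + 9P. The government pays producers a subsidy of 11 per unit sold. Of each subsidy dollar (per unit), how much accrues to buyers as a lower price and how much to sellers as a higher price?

Pre-subsidy: 314 - 0.4P = -135 + 9P gives P* = 2245/47, x* = 13860/47.
With the subsidy, sellers receive Ps = Pb + 11 for each unit, where Pb is the price buyers pay.
Supply in terms of Pb becomes xs = -135 + 9(Pb + 11) = -36 + 9Pb. Setting this equal to demand: 314 - 0.4Pb = -36 + 9Pb, so Pb = 1750/47.
Sellers receive Ps = 1750/47 + 11 = 2267/47; x' = 314 − 0.4·(1750/47) = 14058/47.
Buyers' price falls by P* − Pb = 2245/47 − 1750/47 = 495/47; sellers' price rises by Ps − P* = 2267/47 − 2245/47 = 22/47.

Buyers gain 495/47 per unit; sellers gain 22/47 per unit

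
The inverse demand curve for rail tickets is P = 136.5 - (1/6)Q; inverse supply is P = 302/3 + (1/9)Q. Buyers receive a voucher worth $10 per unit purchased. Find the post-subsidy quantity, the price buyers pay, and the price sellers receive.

Pre-subsidy: 136.5 - (1/6)Q = 302/3 + (1/9)Q gives Q* = 129 and P* = 115.
With the rebate, buyers effectively pay Pb = Ps − 10, where Ps is the price sellers receive.
On the curves, Pb = 136.5 - (1/6)Q and Ps = 302/3 + (1/9)Q; the wedge Ps − Pb = 10 gives 302/3 + (1/9)Q − (136.5 - (1/6)Q) = 10, so Q' = 165.
Then Pb = 136.5 − (1/6)·165 = 109 and Ps = 302/3 + (1/9)·165 = 119.

Q' = 165; buyers pay $109; sellers receive $119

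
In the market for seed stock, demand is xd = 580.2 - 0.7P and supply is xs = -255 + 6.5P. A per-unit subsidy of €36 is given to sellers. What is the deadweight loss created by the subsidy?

Pre-subsidy: 580.2 - 0.7P = -255 + 6.5P gives P* = 116, x* = 499.
With the subsidy, sellers receive Ps = Pb + 36 for each unit, where Pb is the price buyers pay.
Supply in terms of Pb becomes xs = -255 + 6.5(Pb + 36) = -21 + 6.5Pb. Setting this equal to demand: 580.2 - 0.7Pb = -21 + 6.5Pb, so Pb = 83.5.
Sellers receive Ps = 83.5 + 36 = 119.5; x' = 580.2 − 0.7·83.5 = 521.75.
The subsidy expands output by 521.75 − 499 = 22.75 past the efficient level; on those units the gap between marginal cost and willingness to pay runs from 0 up to 36.
DWL = ½ × 36 × 22.75 = 409.5.

Deadweight loss = €409.5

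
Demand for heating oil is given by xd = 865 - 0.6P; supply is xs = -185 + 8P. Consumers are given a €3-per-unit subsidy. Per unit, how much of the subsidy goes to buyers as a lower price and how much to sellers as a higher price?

Buyers gain 120/43 per unit; sellers gain 9/43 per unit

Pre-subsidy: 865 - 0.6P = -185 + 8P gives P* = 5250/43, x* = 34045/43.
With the rebate, buyers effectively pay Pb = Ps − 3, where Ps is the price sellers receive.
Demand in terms of Ps becomes xd = 865 − 0.6(Ps − 3) = 866.8 - 0.6Ps. Setting this equal to supply: 866.8 - 0.6Ps = -185 + 8Ps, so Ps = 5259/43.
Buyers pay Pb = 5259/43 − 3 = 5130/43; x' = -185 + 8·(5259/43) = 34117/43.
Buyers' price falls by P* − Pb = 5250/43 − 5130/43 = 120/43; sellers' price rises by Ps − P* = 5259/43 − 5250/43 = 9/43.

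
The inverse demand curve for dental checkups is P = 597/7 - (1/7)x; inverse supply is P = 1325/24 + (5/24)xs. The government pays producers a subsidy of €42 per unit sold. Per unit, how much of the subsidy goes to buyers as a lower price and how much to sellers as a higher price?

Pre-subsidy: 597/7 - (1/7)x = 1325/24 + (5/24)x gives x* = 5053/59 and P* = 4310/59.
With the subsidy, sellers receive Ps = Pb + 42 for each unit, where Pb is the price buyers pay.
On the curves, Pb = 597/7 - (1/7)x and Ps = 1325/24 + (5/24)x; the wedge Ps − Pb = 42 gives 1325/24 + (5/24)x − (597/7 - (1/7)x) = 42, so x' = 12109/59.
Then Pb = 597/7 − (1/7)·(12109/59) = 3302/59 and Ps = 1325/24 + (5/24)·(12109/59) = 5780/59.
Buyers' price falls by P* − Pb = 4310/59 − 3302/59 = 1008/59; sellers' price rises by Ps − P* = 5780/59 − 4310/59 = 1470/59.

Buyers gain 1008/59 per unit; sellers gain 1470/59 per unit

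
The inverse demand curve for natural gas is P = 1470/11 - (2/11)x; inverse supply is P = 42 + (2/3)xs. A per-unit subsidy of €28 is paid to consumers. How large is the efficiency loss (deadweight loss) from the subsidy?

Deadweight loss = €462

Pre-subsidy: 1470/11 - (2/11)x = 42 + (2/3)x gives x* = 108 and P* = 114.
With the rebate, buyers effectively pay Pb = Ps − 28, where Ps is the price sellers receive.
On the curves, Pb = 1470/11 - (2/11)x and Ps = 42 + (2/3)x; the wedge Ps − Pb = 28 gives 42 + (2/3)x − (1470/11 - (2/11)x) = 28, so x' = 141.
Then Pb = 1470/11 − (2/11)·141 = 108 and Ps = 42 + (2/3)·141 = 136.
The subsidy expands output by 141 − 108 = 33 past the efficient level; on those units the gap between marginal cost and willingness to pay runs from 0 up to 28.
DWL = ½ × 28 × 33 = 462.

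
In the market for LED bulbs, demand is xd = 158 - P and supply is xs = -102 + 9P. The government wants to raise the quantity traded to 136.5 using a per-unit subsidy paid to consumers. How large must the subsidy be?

At x = 136.5, invert demand for the buyer price: Pb = (158 − 136.5)/1 = 21.5; invert supply for the seller price: Ps = (136.5 − (-102))/9 = 26.5.
The subsidy must fill the gap: s = Ps − Pb = 26.5 − 21.5 = 5.

Required subsidy s = 5 per unit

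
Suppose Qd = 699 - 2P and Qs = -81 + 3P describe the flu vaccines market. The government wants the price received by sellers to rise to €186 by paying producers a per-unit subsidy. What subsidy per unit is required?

Required subsidy s = €75 per unit

At a seller price of 186, quantity supplied is -81 + 3·186 = 477.
Buyers absorb 477 only when they pay Pb with 699 − 2·Pb = 477, i.e. Pb = 111.
s = Ps − Pb = 186 − 111 = 75.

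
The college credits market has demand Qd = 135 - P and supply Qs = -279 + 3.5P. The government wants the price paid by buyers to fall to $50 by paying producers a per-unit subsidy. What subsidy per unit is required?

At a buyer price of 50, quantity demanded is 135 − 1·50 = 85.
Sellers supply 85 only when they receive Ps with -279 + 3.5·Ps = 85, i.e. Ps = 104.
s = Ps − Pb = 104 − 50 = 54.

Required subsidy s = $54 per unit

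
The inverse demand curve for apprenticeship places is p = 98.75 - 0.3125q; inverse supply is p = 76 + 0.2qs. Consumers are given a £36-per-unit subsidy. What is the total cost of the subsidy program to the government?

Government cost = 169200/41

Pre-subsidy: 98.75 - 0.3125q = 76 + 0.2q gives q* = 1820/41 and p* = 3480/41.
With the rebate, buyers effectively pay pb = ps − 36, where ps is the price sellers receive.
On the curves, pb = 98.75 - 0.3125q and ps = 76 + 0.2q; the wedge ps − pb = 36 gives 76 + 0.2q − (98.75 - 0.3125q) = 36, so q' = 4700/41.
Then pb = 98.75 − 0.3125·(4700/41) = 2580/41 and ps = 76 + 0.2·(4700/41) = 4056/41.
Government outlay = subsidy × quantity = 36 × 4700/41 = 169200/41.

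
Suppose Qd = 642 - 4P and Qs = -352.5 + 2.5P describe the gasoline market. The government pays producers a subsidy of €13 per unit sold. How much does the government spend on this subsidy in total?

Government cost = €650

Pre-subsidy: 642 - 4P = -352.5 + 2.5P gives P* = 153, Q* = 30.
With the subsidy, sellers receive Ps = Pb + 13 for each unit, where Pb is the price buyers pay.
Supply in terms of Pb becomes Qs = -352.5 + 2.5(Pb + 13) = -320 + 2.5Pb. Setting this equal to demand: 642 - 4Pb = -320 + 2.5Pb, so Pb = 148.
Sellers receive Ps = 148 + 13 = 161; Q' = 642 − 4·148 = 50.
Government outlay = subsidy × quantity = 13 × 50 = 650.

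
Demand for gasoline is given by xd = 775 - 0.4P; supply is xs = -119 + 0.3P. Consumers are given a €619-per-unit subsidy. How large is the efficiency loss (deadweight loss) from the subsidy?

Deadweight loss = 1149483/35

Pre-subsidy: 775 - 0.4P = -119 + 0.3P gives P* = 8940/7, x* = 1849/7.
With the rebate, buyers effectively pay Pb = Ps − 619, where Ps is the price sellers receive.
Demand in terms of Ps becomes xd = 775 − 0.4(Ps − 619) = 1022.6 - 0.4Ps. Setting this equal to supply: 1022.6 - 0.4Ps = -119 + 0.3Ps, so Ps = 11416/7.
Buyers pay Pb = 11416/7 − 619 = 7083/7; x' = -119 + 0.3·(11416/7) = 12959/35.
The subsidy expands output by 12959/35 − 1849/7 = 3714/35 past the efficient level; on those units the gap between marginal cost and willingness to pay runs from 0 up to 619.
DWL = ½ × 619 × 3714/35 = 1149483/35.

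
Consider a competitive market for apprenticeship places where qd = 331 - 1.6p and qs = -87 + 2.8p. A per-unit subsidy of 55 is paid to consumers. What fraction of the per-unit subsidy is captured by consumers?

Consumer share = 7/11

Pre-subsidy: 331 - 1.6p = -87 + 2.8p gives p* = 95, q* = 179.
With the rebate, buyers effectively pay pb = ps − 55, where ps is the price sellers receive.
Demand in terms of ps becomes qd = 331 − 1.6(ps − 55) = 419 - 1.6ps. Setting this equal to supply: 419 - 1.6ps = -87 + 2.8ps, so ps = 115.
Buyers pay pb = 115 − 55 = 60; q' = -87 + 2.8·115 = 235.
Buyers' price falls by p* − pb = 95 − 60 = 35; sellers' price rises by ps − p* = 115 − 95 = 20.
So consumers capture 35/55 = 7/11 of each unit of subsidy.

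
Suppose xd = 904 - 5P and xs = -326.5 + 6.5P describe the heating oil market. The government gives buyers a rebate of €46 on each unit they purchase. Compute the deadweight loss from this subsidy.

Deadweight loss = €2990

Pre-subsidy: 904 - 5P = -326.5 + 6.5P gives P* = 107, x* = 369.
With the rebate, buyers effectively pay Pb = Ps − 46, where Ps is the price sellers receive.
Demand in terms of Ps becomes xd = 904 − 5(Ps − 46) = 1134 - 5Ps. Setting this equal to supply: 1134 - 5Ps = -326.5 + 6.5Ps, so Ps = 127.
Buyers pay Pb = 127 − 46 = 81; x' = -326.5 + 6.5·127 = 499.
The subsidy expands output by 499 − 369 = 130 past the efficient level; on those units the gap between marginal cost and willingness to pay runs from 0 up to 46.
DWL = ½ × 46 × 130 = 2990.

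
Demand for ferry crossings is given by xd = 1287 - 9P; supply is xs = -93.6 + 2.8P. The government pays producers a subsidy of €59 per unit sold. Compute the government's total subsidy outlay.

Pre-subsidy: 1287 - 9P = -93.6 + 2.8P gives P* = 117, x* = 234.
With the subsidy, sellers receive Ps = Pb + 59 for each unit, where Pb is the price buyers pay.
Supply in terms of Pb becomes xs = -93.6 + 2.8(Pb + 59) = 71.6 + 2.8Pb. Setting this equal to demand: 1287 - 9Pb = 71.6 + 2.8Pb, so Pb = 103.
Sellers receive Ps = 103 + 59 = 162; x' = 1287 − 9·103 = 360.
Government outlay = subsidy × quantity = 59 × 360 = 21240.

Government cost = €21240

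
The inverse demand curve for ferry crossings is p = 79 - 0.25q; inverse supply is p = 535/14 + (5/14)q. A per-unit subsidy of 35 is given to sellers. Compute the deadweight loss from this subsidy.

Pre-subsidy: 79 - 0.25q = 535/14 + (5/14)q gives q* = 1142/17 and p* = 2115/34.
With the subsidy, sellers receive ps = pb + 35 for each unit, where pb is the price buyers pay.
On the curves, pb = 79 - 0.25q and ps = 535/14 + (5/14)q; the wedge ps − pb = 35 gives 535/14 + (5/14)q − (79 - 0.25q) = 35, so q' = 2122/17.
Then pb = 79 − 0.25·(2122/17) = 1625/34 and ps = 535/14 + (5/14)·(2122/17) = 2815/34.
The subsidy expands output by 2122/17 − 1142/17 = 980/17 past the efficient level; on those units the gap between marginal cost and willingness to pay runs from 0 up to 35.
DWL = ½ × 35 × 980/17 = 17150/17.

Deadweight loss = 17150/17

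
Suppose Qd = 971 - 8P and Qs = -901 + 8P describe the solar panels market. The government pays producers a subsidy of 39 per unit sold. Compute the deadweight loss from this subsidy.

Pre-subsidy: 971 - 8P = -901 + 8P gives P* = 117, Q* = 35.
With the subsidy, sellers receive Ps = Pb + 39 for each unit, where Pb is the price buyers pay.
Supply in terms of Pb becomes Qs = -901 + 8(Pb + 39) = -589 + 8Pb. Setting this equal to demand: 971 - 8Pb = -589 + 8Pb, so Pb = 97.5.
Sellers receive Ps = 97.5 + 39 = 136.5; Q' = 971 − 8·97.5 = 191.
The subsidy expands output by 191 − 35 = 156 past the efficient level; on those units the gap between marginal cost and willingness to pay runs from 0 up to 39.
DWL = ½ × 39 × 156 = 3042.

Deadweight loss = 3042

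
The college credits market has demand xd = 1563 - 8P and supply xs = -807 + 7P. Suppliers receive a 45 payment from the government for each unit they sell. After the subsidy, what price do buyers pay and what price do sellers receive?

Pre-subsidy: 1563 - 8P = -807 + 7P gives P* = 158, x* = 299.
With the subsidy, sellers receive Ps = Pb + 45 for each unit, where Pb is the price buyers pay.
Supply in terms of Pb becomes xs = -807 + 7(Pb + 45) = -492 + 7Pb. Setting this equal to demand: 1563 - 8Pb = -492 + 7Pb, so Pb = 137.
Sellers receive Ps = 137 + 45 = 182; x' = 1563 − 8·137 = 467.

Buyers pay 137; sellers receive 182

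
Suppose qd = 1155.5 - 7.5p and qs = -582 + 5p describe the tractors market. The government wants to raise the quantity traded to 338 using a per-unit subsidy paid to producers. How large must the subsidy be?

At q = 338, invert demand for the buyer price: pb = (1155.5 − 338)/7.5 = 109; invert supply for the seller price: ps = (338 − (-582))/5 = 184.
The subsidy must fill the gap: s = ps − pb = 184 − 109 = 75.

Required subsidy s = 75 per unit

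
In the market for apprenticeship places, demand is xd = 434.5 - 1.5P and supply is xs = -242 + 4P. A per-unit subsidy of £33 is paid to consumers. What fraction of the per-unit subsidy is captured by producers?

Pre-subsidy: 434.5 - 1.5P = -242 + 4P gives P* = 123, x* = 250.
With the rebate, buyers effectively pay Pb = Ps − 33, where Ps is the price sellers receive.
Demand in terms of Ps becomes xd = 434.5 − 1.5(Ps − 33) = 484 - 1.5Ps. Setting this equal to supply: 484 - 1.5Ps = -242 + 4Ps, so Ps = 132.
Buyers pay Pb = 132 − 33 = 99; x' = -242 + 4·132 = 286.
Buyers' price falls by P* − Pb = 123 − 99 = 24; sellers' price rises by Ps − P* = 132 − 123 = 9.
So producers capture 9/33 = 3/11 of each unit of subsidy.

Producer share = 3/11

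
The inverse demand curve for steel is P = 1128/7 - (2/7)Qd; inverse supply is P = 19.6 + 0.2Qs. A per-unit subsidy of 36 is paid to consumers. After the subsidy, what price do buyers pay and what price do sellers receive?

Buyers pay 964/17; sellers receive 1576/17

Pre-subsidy: 1128/7 - (2/7)Q = 19.6 + 0.2Q gives Q* = 4954/17 and P* = 1324/17.
With the rebate, buyers effectively pay Pb = Ps − 36, where Ps is the price sellers receive.
On the curves, Pb = 1128/7 - (2/7)Q and Ps = 19.6 + 0.2Q; the wedge Ps − Pb = 36 gives 19.6 + 0.2Q − (1128/7 - (2/7)Q) = 36, so Q' = 6214/17.
Then Pb = 1128/7 − (2/7)·(6214/17) = 964/17 and Ps = 19.6 + 0.2·(6214/17) = 1576/17.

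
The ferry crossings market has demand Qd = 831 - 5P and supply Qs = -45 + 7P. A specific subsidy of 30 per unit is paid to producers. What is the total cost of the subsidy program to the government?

Government cost = 16605

Pre-subsidy: 831 - 5P = -45 + 7P gives P* = 73, Q* = 466.
With the subsidy, sellers receive Ps = Pb + 30 for each unit, where Pb is the price buyers pay.
Supply in terms of Pb becomes Qs = -45 + 7(Pb + 30) = 165 + 7Pb. Setting this equal to demand: 831 - 5Pb = 165 + 7Pb, so Pb = 55.5.
Sellers receive Ps = 55.5 + 30 = 85.5; Q' = 831 − 5·55.5 = 553.5.
Government outlay = subsidy × quantity = 30 × 553.5 = 16605.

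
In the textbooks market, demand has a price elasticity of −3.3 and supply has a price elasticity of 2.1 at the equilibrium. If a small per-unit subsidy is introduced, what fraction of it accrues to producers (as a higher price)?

Producer share = 11/18

For a small subsidy around the equilibrium, the benefit split depends on the relative slopes, which at a point are proportional to the elasticities.
Buyer share = εs/(εs + |εd|) = 2.1/(2.1 + 3.3) = 7/18; seller share = |εd|/(εs + |εd|) = 11/18.
So producers capture 11/18 of the subsidy.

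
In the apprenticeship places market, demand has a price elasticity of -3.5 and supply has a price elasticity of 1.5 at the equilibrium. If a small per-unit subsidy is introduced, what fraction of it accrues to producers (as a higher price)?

For a small subsidy around the equilibrium, the benefit split depends on the relative slopes, which at a point are proportional to the elasticities.
Buyer share = εs/(εs + |εd|) = 1.5/(1.5 + 3.5) = 0.3; seller share = |εd|/(εs + |εd|) = 0.7.
So producers capture 0.7 of the subsidy.

Producer share = 0.7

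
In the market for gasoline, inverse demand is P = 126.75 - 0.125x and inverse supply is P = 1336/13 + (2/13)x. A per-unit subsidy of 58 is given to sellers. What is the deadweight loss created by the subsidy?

Pre-subsidy: 126.75 - 0.125x = 1336/13 + (2/13)x gives x* = 86 and P* = 116.
With the subsidy, sellers receive Ps = Pb + 58 for each unit, where Pb is the price buyers pay.
On the curves, Pb = 126.75 - 0.125x and Ps = 1336/13 + (2/13)x; the wedge Ps − Pb = 58 gives 1336/13 + (2/13)x − (126.75 - 0.125x) = 58, so x' = 294.
Then Pb = 126.75 − 0.125·294 = 90 and Ps = 1336/13 + (2/13)·294 = 148.
The subsidy expands output by 294 − 86 = 208 past the efficient level; on those units the gap between marginal cost and willingness to pay runs from 0 up to 58.
DWL = ½ × 58 × 208 = 6032.

Deadweight loss = 6032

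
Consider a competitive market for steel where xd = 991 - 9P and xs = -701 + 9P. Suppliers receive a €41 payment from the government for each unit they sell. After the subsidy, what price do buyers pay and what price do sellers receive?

Pre-subsidy: 991 - 9P = -701 + 9P gives P* = 94, x* = 145.
With the subsidy, sellers receive Ps = Pb + 41 for each unit, where Pb is the price buyers pay.
Supply in terms of Pb becomes xs = -701 + 9(Pb + 41) = -332 + 9Pb. Setting this equal to demand: 991 - 9Pb = -332 + 9Pb, so Pb = 73.5.
Sellers receive Ps = 73.5 + 41 = 114.5; x' = 991 − 9·73.5 = 329.5.

Buyers pay €73.5; sellers receive €114.5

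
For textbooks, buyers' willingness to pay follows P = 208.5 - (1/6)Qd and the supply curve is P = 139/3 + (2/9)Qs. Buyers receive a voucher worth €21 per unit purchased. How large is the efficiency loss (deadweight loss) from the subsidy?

Pre-subsidy: 208.5 - (1/6)Q = 139/3 + (2/9)Q gives Q* = 417 and P* = 139.
With the rebate, buyers effectively pay Pb = Ps − 21, where Ps is the price sellers receive.
On the curves, Pb = 208.5 - (1/6)Q and Ps = 139/3 + (2/9)Q; the wedge Ps − Pb = 21 gives 139/3 + (2/9)Q − (208.5 - (1/6)Q) = 21, so Q' = 471.
Then Pb = 208.5 − (1/6)·471 = 130 and Ps = 139/3 + (2/9)·471 = 151.
The subsidy expands output by 471 − 417 = 54 past the efficient level; on those units the gap between marginal cost and willingness to pay runs from 0 up to 21.
DWL = ½ × 21 × 54 = 567.

Deadweight loss = €567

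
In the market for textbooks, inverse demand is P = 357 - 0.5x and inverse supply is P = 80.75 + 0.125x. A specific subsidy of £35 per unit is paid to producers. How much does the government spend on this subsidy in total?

Government cost = £17430

Pre-subsidy: 357 - 0.5x = 80.75 + 0.125x gives x* = 442 and P* = 136.
With the subsidy, sellers receive Ps = Pb + 35 for each unit, where Pb is the price buyers pay.
On the curves, Pb = 357 - 0.5x and Ps = 80.75 + 0.125x; the wedge Ps − Pb = 35 gives 80.75 + 0.125x − (357 - 0.5x) = 35, so x' = 498.
Then Pb = 357 − 0.5·498 = 108 and Ps = 80.75 + 0.125·498 = 143.
Government outlay = subsidy × quantity = 35 × 498 = 17430.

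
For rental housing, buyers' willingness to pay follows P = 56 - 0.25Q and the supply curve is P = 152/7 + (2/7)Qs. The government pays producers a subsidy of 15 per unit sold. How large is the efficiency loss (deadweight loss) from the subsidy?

Pre-subsidy: 56 - 0.25Q = 152/7 + (2/7)Q gives Q* = 64 and P* = 40.
With the subsidy, sellers receive Ps = Pb + 15 for each unit, where Pb is the price buyers pay.
On the curves, Pb = 56 - 0.25Q and Ps = 152/7 + (2/7)Q; the wedge Ps − Pb = 15 gives 152/7 + (2/7)Q − (56 - 0.25Q) = 15, so Q' = 92.
Then Pb = 56 − 0.25·92 = 33 and Ps = 152/7 + (2/7)·92 = 48.
The subsidy expands output by 92 − 64 = 28 past the efficient level; on those units the gap between marginal cost and willingness to pay runs from 0 up to 15.
DWL = ½ × 15 × 28 = 210.

Deadweight loss = 210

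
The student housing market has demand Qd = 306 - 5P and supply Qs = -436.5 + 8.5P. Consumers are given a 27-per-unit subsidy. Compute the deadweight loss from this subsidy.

Pre-subsidy: 306 - 5P = -436.5 + 8.5P gives P* = 55, Q* = 31.
With the rebate, buyers effectively pay Pb = Ps − 27, where Ps is the price sellers receive.
Demand in terms of Ps becomes Qd = 306 − 5(Ps − 27) = 441 - 5Ps. Setting this equal to supply: 441 - 5Ps = -436.5 + 8.5Ps, so Ps = 65.
Buyers pay Pb = 65 − 27 = 38; Q' = -436.5 + 8.5·65 = 116.
The subsidy expands output by 116 − 31 = 85 past the efficient level; on those units the gap between marginal cost and willingness to pay runs from 0 up to 27.
DWL = ½ × 27 × 85 = 1147.5.

Deadweight loss = 1147.5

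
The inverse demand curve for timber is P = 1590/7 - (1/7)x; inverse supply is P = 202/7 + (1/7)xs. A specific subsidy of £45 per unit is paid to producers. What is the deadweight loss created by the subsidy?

Deadweight loss = £3543.75

Pre-subsidy: 1590/7 - (1/7)x = 202/7 + (1/7)x gives x* = 694 and P* = 128.
With the subsidy, sellers receive Ps = Pb + 45 for each unit, where Pb is the price buyers pay.
On the curves, Pb = 1590/7 - (1/7)x and Ps = 202/7 + (1/7)x; the wedge Ps − Pb = 45 gives 202/7 + (1/7)x − (1590/7 - (1/7)x) = 45, so x' = 851.5.
Then Pb = 1590/7 − (1/7)·851.5 = 105.5 and Ps = 202/7 + (1/7)·851.5 = 150.5.
The subsidy expands output by 851.5 − 694 = 157.5 past the efficient level; on those units the gap between marginal cost and willingness to pay runs from 0 up to 45.
DWL = ½ × 45 × 157.5 = 3543.75.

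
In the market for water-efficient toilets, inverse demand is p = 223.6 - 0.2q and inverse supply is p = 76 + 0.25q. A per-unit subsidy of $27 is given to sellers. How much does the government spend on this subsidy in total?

Pre-subsidy: 223.6 - 0.2q = 76 + 0.25q gives q* = 328 and p* = 158.
With the subsidy, sellers receive ps = pb + 27 for each unit, where pb is the price buyers pay.
On the curves, pb = 223.6 - 0.2q and ps = 76 + 0.25q; the wedge ps − pb = 27 gives 76 + 0.25q − (223.6 - 0.2q) = 27, so q' = 388.
Then pb = 223.6 − 0.2·388 = 146 and ps = 76 + 0.25·388 = 173.
Government outlay = subsidy × quantity = 27 × 388 = 10476.

Government cost = $10476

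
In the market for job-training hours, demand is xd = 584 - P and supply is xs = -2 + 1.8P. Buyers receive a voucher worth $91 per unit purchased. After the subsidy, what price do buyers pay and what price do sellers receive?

Buyers pay 2111/14; sellers receive 3385/14

Pre-subsidy: 584 - P = -2 + 1.8P gives P* = 1465/7, x* = 2623/7.
With the rebate, buyers effectively pay Pb = Ps − 91, where Ps is the price sellers receive.
Demand in terms of Ps becomes xd = 584 − 1(Ps − 91) = 675 - Ps. Setting this equal to supply: 675 - Ps = -2 + 1.8Ps, so Ps = 3385/14.
Buyers pay Pb = 3385/14 − 91 = 2111/14; x' = -2 + 1.8·(3385/14) = 6065/14.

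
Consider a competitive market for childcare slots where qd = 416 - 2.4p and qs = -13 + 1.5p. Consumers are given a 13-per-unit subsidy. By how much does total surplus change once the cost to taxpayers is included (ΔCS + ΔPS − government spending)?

Net change in total surplus = -78

Pre-subsidy: 416 - 2.4p = -13 + 1.5p gives p* = 110, q* = 152.
With the rebate, buyers effectively pay pb = ps − 13, where ps is the price sellers receive.
Demand in terms of ps becomes qd = 416 − 2.4(ps − 13) = 447.2 - 2.4ps. Setting this equal to supply: 447.2 - 2.4ps = -13 + 1.5ps, so ps = 118.
Buyers pay pb = 118 − 13 = 105; q' = -13 + 1.5·118 = 164.
ΔCS = ½(152 + 164)(110 − 105) = 790; ΔPS = ½(152 + 164)(118 − 110) = 1264.
Government spending = 13 × 164 = 2132.
Net change = 790 + 1264 − 2132 = -78. The loss equals the DWL triangle ½·13·12.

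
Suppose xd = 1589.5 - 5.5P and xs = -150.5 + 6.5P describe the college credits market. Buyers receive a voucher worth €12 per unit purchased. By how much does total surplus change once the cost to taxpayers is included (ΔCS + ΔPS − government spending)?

Net change in total surplus = -€214.5

Pre-subsidy: 1589.5 - 5.5P = -150.5 + 6.5P gives P* = 145, x* = 792.
With the rebate, buyers effectively pay Pb = Ps − 12, where Ps is the price sellers receive.
Demand in terms of Ps becomes xd = 1589.5 − 5.5(Ps − 12) = 1655.5 - 5.5Ps. Setting this equal to supply: 1655.5 - 5.5Ps = -150.5 + 6.5Ps, so Ps = 150.5.
Buyers pay Pb = 150.5 − 12 = 138.5; x' = -150.5 + 6.5·150.5 = 827.75.
ΔCS = ½(792 + 827.75)(145 − 138.5) = 5264.1875; ΔPS = ½(792 + 827.75)(150.5 − 145) = 4454.3125.
Government spending = 12 × 827.75 = 9933.
Net change = 5264.1875 + 4454.3125 − 9933 = -214.5. The loss equals the DWL triangle ½·12·35.75.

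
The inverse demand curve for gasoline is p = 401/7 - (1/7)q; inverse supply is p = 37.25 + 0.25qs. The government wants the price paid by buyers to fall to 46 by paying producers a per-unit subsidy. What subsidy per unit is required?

At a buyer price of 46, quantity demanded is 401 − 7·46 = 79.
Sellers supply 79 only when they receive ps = 37.25 + 0.25·79 = 57.
s = ps − pb = 57 − 46 = 11.

Required subsidy s = 11 per unit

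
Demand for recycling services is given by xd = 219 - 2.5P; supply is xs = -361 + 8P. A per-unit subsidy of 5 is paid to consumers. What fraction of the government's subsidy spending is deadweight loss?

Pre-subsidy: 219 - 2.5P = -361 + 8P gives P* = 1160/21, x* = 1699/21.
With the rebate, buyers effectively pay Pb = Ps − 5, where Ps is the price sellers receive.
Demand in terms of Ps becomes xd = 219 − 2.5(Ps − 5) = 231.5 - 2.5Ps. Setting this equal to supply: 231.5 - 2.5Ps = -361 + 8Ps, so Ps = 395/7.
Buyers pay Pb = 395/7 − 5 = 360/7; x' = -361 + 8·(395/7) = 633/7.
ΔCS = ½(1699/21 + 633/7)(1160/21 − 360/7) = 20560/63; ΔPS = ½(1699/21 + 633/7)(395/7 − 1160/21) = 6425/63.
Government spending = 5 × 633/7 = 3165/7.
DWL = ½ × 5 × (633/7 − 1699/21) = 500/21; fraction = (500/21) / (3165/7) = 100/1899.

DWL / government spending = 100/1899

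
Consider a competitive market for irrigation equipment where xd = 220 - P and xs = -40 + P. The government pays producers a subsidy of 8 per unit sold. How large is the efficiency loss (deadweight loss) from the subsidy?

Pre-subsidy: 220 - P = -40 + P gives P* = 130, x* = 90.
With the subsidy, sellers receive Ps = Pb + 8 for each unit, where Pb is the price buyers pay.
Supply in terms of Pb becomes xs = -40 + 1(Pb + 8) = -32 + Pb. Setting this equal to demand: 220 - Pb = -32 + Pb, so Pb = 126.
Sellers receive Ps = 126 + 8 = 134; x' = 220 − 1·126 = 94.
The subsidy expands output by 94 − 90 = 4 past the efficient level; on those units the gap between marginal cost and willingness to pay runs from 0 up to 8.
DWL = ½ × 8 × 4 = 16.

Deadweight loss = 16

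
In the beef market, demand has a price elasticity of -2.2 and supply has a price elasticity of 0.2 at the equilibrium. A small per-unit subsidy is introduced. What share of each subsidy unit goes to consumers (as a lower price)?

Consumer share = 1/12

For a small subsidy around the equilibrium, the benefit split depends on the relative slopes, which at a point are proportional to the elasticities.
Buyer share = εs/(εs + |εd|) = 0.2/(0.2 + 2.2) = 1/12; seller share = |εd|/(εs + |εd|) = 11/12.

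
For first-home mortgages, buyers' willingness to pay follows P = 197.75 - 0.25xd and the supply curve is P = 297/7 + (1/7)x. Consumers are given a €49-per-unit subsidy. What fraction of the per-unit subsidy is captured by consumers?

Consumer share = 7/11

Pre-subsidy: 197.75 - 0.25x = 297/7 + (1/7)x gives x* = 4349/11 and P* = 1088/11.
With the rebate, buyers effectively pay Pb = Ps − 49, where Ps is the price sellers receive.
On the curves, Pb = 197.75 - 0.25x and Ps = 297/7 + (1/7)x; the wedge Ps − Pb = 49 gives 297/7 + (1/7)x − (197.75 - 0.25x) = 49, so x' = 5721/11.
Then Pb = 197.75 − 0.25·(5721/11) = 745/11 and Ps = 297/7 + (1/7)·(5721/11) = 1284/11.
Buyers' price falls by P* − Pb = 1088/11 − 745/11 = 343/11; sellers' price rises by Ps − P* = 1284/11 − 1088/11 = 196/11.
So consumers capture (343/11)/49 = 7/11 of each unit of subsidy.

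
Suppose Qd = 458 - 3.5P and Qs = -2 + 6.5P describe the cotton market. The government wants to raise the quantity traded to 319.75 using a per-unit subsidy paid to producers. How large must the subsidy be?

Required subsidy s = 10 per unit

At Q = 319.75, invert demand for the buyer price: Pb = (458 − 319.75)/3.5 = 39.5; invert supply for the seller price: Ps = (319.75 − (-2))/6.5 = 49.5.
The subsidy must fill the gap: s = Ps − Pb = 49.5 − 39.5 = 10.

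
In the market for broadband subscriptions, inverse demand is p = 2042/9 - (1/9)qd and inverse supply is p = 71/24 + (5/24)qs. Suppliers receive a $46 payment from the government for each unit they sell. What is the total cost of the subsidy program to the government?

Government cost = $38870

Pre-subsidy: 2042/9 - (1/9)q = 71/24 + (5/24)q gives q* = 701 and p* = 149.
With the subsidy, sellers receive ps = pb + 46 for each unit, where pb is the price buyers pay.
On the curves, pb = 2042/9 - (1/9)q and ps = 71/24 + (5/24)q; the wedge ps − pb = 46 gives 71/24 + (5/24)q − (2042/9 - (1/9)q) = 46, so q' = 845.
Then pb = 2042/9 − (1/9)·845 = 133 and ps = 71/24 + (5/24)·845 = 179.
Government outlay = subsidy × quantity = 46 × 845 = 38870.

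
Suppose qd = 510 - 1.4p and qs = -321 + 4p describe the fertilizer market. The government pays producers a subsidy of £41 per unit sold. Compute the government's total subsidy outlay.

Government cost = 373141/27

Pre-subsidy: 510 - 1.4p = -321 + 4p gives p* = 1385/9, q* = 2651/9.
With the subsidy, sellers receive ps = pb + 41 for each unit, where pb is the price buyers pay.
Supply in terms of pb becomes qs = -321 + 4(pb + 41) = -157 + 4pb. Setting this equal to demand: 510 - 1.4pb = -157 + 4pb, so pb = 3335/27.
Sellers receive ps = 3335/27 + 41 = 4442/27; q' = 510 − 1.4·(3335/27) = 9101/27.
Government outlay = subsidy × quantity = 41 × 9101/27 = 373141/27.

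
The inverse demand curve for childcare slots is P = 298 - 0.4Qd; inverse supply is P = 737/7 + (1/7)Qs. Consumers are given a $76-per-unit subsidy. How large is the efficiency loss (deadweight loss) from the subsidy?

Pre-subsidy: 298 - 0.4Q = 737/7 + (1/7)Q gives Q* = 355 and P* = 156.
With the rebate, buyers effectively pay Pb = Ps − 76, where Ps is the price sellers receive.
On the curves, Pb = 298 - 0.4Q and Ps = 737/7 + (1/7)Q; the wedge Ps − Pb = 76 gives 737/7 + (1/7)Q − (298 - 0.4Q) = 76, so Q' = 495.
Then Pb = 298 − 0.4·495 = 100 and Ps = 737/7 + (1/7)·495 = 176.
The subsidy expands output by 495 − 355 = 140 past the efficient level; on those units the gap between marginal cost and willingness to pay runs from 0 up to 76.
DWL = ½ × 76 × 140 = 5320.

Deadweight loss = $5320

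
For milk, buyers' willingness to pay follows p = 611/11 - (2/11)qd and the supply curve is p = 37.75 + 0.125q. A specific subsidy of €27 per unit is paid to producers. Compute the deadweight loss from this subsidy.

Pre-subsidy: 611/11 - (2/11)q = 37.75 + 0.125q gives q* = 58 and p* = 45.
With the subsidy, sellers receive ps = pb + 27 for each unit, where pb is the price buyers pay.
On the curves, pb = 611/11 - (2/11)q and ps = 37.75 + 0.125q; the wedge ps − pb = 27 gives 37.75 + 0.125q − (611/11 - (2/11)q) = 27, so q' = 146.
Then pb = 611/11 − (2/11)·146 = 29 and ps = 37.75 + 0.125·146 = 56.
The subsidy expands output by 146 − 58 = 88 past the efficient level; on those units the gap between marginal cost and willingness to pay runs from 0 up to 27.
DWL = ½ × 27 × 88 = 1188.

Deadweight loss = €1188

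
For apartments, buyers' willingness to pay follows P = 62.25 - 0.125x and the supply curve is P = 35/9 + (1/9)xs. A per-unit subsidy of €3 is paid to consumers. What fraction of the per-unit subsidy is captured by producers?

Pre-subsidy: 62.25 - 0.125x = 35/9 + (1/9)x gives x* = 4202/17 and P* = 533/17.
With the rebate, buyers effectively pay Pb = Ps − 3, where Ps is the price sellers receive.
On the curves, Pb = 62.25 - 0.125x and Ps = 35/9 + (1/9)x; the wedge Ps − Pb = 3 gives 35/9 + (1/9)x − (62.25 - 0.125x) = 3, so x' = 4418/17.
Then Pb = 62.25 − 0.125·(4418/17) = 506/17 and Ps = 35/9 + (1/9)·(4418/17) = 557/17.
Buyers' price falls by P* − Pb = 533/17 − 506/17 = 27/17; sellers' price rises by Ps − P* = 557/17 − 533/17 = 24/17.
So producers capture (24/17)/3 = 8/17 of each unit of subsidy.

Producer share = 8/17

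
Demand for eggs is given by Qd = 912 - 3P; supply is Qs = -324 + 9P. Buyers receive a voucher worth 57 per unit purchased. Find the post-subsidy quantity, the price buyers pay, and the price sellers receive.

Q' = 731.25; buyers pay 60.25; sellers receive 117.25

Pre-subsidy: 912 - 3P = -324 + 9P gives P* = 103, Q* = 603.
With the rebate, buyers effectively pay Pb = Ps − 57, where Ps is the price sellers receive.
Demand in terms of Ps becomes Qd = 912 − 3(Ps − 57) = 1083 - 3Ps. Setting this equal to supply: 1083 - 3Ps = -324 + 9Ps, so Ps = 117.25.
Buyers pay Pb = 117.25 − 57 = 60.25; Q' = -324 + 9·117.25 = 731.25.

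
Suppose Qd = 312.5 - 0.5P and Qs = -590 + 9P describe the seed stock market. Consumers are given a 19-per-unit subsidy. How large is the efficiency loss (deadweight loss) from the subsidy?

Deadweight loss = 85.5

Pre-subsidy: 312.5 - 0.5P = -590 + 9P gives P* = 95, Q* = 265.
With the rebate, buyers effectively pay Pb = Ps − 19, where Ps is the price sellers receive.
Demand in terms of Ps becomes Qd = 312.5 − 0.5(Ps − 19) = 322 - 0.5Ps. Setting this equal to supply: 322 - 0.5Ps = -590 + 9Ps, so Ps = 96.
Buyers pay Pb = 96 − 19 = 77; Q' = -590 + 9·96 = 274.
The subsidy expands output by 274 − 265 = 9 past the efficient level; on those units the gap between marginal cost and willingness to pay runs from 0 up to 19.
DWL = ½ × 19 × 9 = 85.5.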